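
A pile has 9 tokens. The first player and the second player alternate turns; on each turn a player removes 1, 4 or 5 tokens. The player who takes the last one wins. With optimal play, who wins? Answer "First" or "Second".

i:   0  1  2  3  4  5  6  7  8  9
     L  W  L  W  W  W  W  W  L  W
Position 9 is W, so the first player wins.

First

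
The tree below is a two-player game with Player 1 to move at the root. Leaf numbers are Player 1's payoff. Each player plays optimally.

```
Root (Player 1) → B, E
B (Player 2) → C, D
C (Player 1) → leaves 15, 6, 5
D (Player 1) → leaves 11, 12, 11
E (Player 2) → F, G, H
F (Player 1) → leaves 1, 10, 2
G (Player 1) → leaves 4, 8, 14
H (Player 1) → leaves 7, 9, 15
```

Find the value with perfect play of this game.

C (Player 1): max(15, 6, 5) = 15
D (Player 1): max(11, 12, 11) = 12
B (Player 2): min(15, 12) = 12
F (Player 1): max(1, 10, 2) = 10
G (Player 1): max(4, 8, 14) = 14
H (Player 1): max(7, 9, 15) = 15
E (Player 2): min(10, 14, 15) = 10
Root (Player 1): max(12, 10) = 12

12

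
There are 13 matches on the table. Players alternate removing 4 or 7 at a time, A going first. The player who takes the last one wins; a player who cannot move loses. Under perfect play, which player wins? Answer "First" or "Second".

Mark each pile size as W (mover wins) or L (mover loses):
i:   0  1  2  3  4  5  6  7  8  9 10 11 12 13
     L  L  L  L  W  W  W  W  W  W  W  L  L  L
Position 13 is L, so the second player wins.

Second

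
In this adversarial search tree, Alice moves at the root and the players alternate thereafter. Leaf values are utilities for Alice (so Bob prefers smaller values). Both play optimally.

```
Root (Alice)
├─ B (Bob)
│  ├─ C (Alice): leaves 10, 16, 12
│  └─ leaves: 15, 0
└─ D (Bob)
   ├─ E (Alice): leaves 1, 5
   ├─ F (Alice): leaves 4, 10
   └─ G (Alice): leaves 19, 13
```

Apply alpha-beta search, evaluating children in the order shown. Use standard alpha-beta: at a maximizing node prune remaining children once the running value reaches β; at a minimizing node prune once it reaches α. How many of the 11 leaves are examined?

10

C [α=-∞,β=+∞]: v=16
B [α=-∞,β=+∞]: v=0
E [α=0,β=+∞]: v=5
F [α=0,β=5]: v=10
G [α=0,β=5]: v=19 after child 1 ≥ β → β-cutoff, skip 1
D [α=0,β=+∞]: v=5
Root [α=-∞,β=+∞]: v=5
Leaves evaluated: 10 of 11.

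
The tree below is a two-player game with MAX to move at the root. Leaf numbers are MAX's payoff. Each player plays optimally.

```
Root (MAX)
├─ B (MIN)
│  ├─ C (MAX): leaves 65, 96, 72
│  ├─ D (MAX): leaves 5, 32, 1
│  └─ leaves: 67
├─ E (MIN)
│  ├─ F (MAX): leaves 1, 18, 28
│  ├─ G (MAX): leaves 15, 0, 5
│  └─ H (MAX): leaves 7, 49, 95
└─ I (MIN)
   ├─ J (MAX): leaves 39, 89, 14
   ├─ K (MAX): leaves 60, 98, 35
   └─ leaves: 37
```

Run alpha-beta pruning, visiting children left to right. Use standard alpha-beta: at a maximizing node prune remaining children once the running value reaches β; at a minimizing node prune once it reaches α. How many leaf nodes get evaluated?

16

C [α=-∞,β=+∞]: v=96
D [α=-∞,β=96]: v=32
B [α=-∞,β=+∞]: v=32
F [α=32,β=+∞]: v=28
E [α=32,β=+∞]: v=28 after child 1 ≤ α → α-cutoff, skip 2
J [α=32,β=+∞]: v=89
K [α=32,β=89]: v=98 after child 2 ≥ β → β-cutoff, skip 1
I [α=32,β=+∞]: v=37
Root [α=-∞,β=+∞]: v=37
Leaves evaluated: 16 of 23.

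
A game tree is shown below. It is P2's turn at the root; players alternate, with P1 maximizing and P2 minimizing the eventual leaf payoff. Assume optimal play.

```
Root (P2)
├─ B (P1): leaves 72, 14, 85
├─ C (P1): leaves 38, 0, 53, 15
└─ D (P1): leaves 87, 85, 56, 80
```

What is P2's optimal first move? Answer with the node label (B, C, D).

C

B (P1): max(72, 14, 85) = 85
C (P1): max(38, 0, 53, 15) = 53
D (P1): max(87, 85, 56, 80) = 87
Root (P2): min(85, 53, 87) = 53
P2 picks the child with the lowest value: C (value 53).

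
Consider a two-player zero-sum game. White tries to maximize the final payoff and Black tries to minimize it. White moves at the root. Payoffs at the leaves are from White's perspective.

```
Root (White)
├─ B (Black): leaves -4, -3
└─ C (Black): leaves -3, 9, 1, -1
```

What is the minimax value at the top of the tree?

B (Black): min(-4, -3) = -4
C (Black): min(-3, 9, 1, -1) = -3
Root (White): max(-4, -3) = -3

-3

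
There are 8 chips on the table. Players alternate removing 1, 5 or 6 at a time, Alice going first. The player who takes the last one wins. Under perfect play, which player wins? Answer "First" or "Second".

Positions where the player to move wins (W) vs loses (L):
i:   0  1  2  3  4  5  6  7  8
     L  W  L  W  L  W  W  W  W
Position 8 is W, so the first player wins.

First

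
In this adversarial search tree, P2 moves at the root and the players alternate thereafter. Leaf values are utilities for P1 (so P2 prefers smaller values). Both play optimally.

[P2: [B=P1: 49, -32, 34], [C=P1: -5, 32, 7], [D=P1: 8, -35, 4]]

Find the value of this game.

8

B (P1): max(49, -32, 34) = 49
C (P1): max(-5, 32, 7) = 32
D (P1): max(8, -35, 4) = 8
Root (P2): min(49, 32, 8) = 8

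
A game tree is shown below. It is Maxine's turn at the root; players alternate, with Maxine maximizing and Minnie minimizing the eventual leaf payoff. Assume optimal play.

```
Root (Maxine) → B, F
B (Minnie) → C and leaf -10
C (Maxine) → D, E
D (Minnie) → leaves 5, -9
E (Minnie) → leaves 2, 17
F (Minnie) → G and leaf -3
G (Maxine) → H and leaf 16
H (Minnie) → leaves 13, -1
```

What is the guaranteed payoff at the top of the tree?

D (Minnie): min(5, -9) = -9
E (Minnie): min(2, 17) = 2
C (Maxine): max(-9, 2) = 2
B (Minnie): min(2, -10) = -10
H (Minnie): min(13, -1) = -1
G (Maxine): max(-1, 16) = 16
F (Minnie): min(16, -3) = -3
Root (Maxine): max(-10, -3) = -3

-3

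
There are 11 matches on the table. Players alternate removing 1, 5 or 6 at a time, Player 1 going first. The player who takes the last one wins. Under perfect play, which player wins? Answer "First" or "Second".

i:   0  1  2  3  4  5  6  7  8  9 10 11
     L  W  L  W  L  W  W  W  W  W  W  L
Position 11 is L, so the second player wins.

Second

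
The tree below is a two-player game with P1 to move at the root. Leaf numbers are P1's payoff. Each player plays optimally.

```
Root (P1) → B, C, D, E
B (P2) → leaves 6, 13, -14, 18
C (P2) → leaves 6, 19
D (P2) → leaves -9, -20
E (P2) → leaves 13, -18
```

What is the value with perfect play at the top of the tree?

6

B (P2): min(6, 13, -14, 18) = -14
C (P2): min(6, 19) = 6
D (P2): min(-9, -20) = -20
E (P2): min(13, -18) = -18
Root (P1): max(-14, 6, -20, -18) = 6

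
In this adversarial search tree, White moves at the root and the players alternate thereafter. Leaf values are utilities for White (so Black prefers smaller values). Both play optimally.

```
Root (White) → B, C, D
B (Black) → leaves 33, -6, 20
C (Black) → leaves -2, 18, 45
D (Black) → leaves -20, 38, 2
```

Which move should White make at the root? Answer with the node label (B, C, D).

B (Black): min(33, -6, 20) = -6
C (Black): min(-2, 18, 45) = -2
D (Black): min(-20, 38, 2) = -20
Root (White): max(-6, -2, -20) = -2
White picks the child with the highest value: C (value -2).

C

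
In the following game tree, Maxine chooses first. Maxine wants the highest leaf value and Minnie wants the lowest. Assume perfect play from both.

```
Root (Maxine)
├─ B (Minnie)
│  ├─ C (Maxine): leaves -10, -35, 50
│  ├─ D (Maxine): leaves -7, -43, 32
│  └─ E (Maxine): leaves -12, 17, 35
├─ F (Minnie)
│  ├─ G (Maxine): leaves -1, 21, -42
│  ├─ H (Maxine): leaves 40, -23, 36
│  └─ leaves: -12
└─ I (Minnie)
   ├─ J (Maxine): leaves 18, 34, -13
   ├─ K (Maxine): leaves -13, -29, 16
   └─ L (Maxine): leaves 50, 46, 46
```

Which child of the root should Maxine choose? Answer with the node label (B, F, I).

C (Maxine): max(-10, -35, 50) = 50
D (Maxine): max(-7, -43, 32) = 32
E (Maxine): max(-12, 17, 35) = 35
B (Minnie): min(50, 32, 35) = 32
G (Maxine): max(-1, 21, -42) = 21
H (Maxine): max(40, -23, 36) = 40
F (Minnie): min(21, 40, -12) = -12
J (Maxine): max(18, 34, -13) = 34
K (Maxine): max(-13, -29, 16) = 16
L (Maxine): max(50, 46, 46) = 50
I (Minnie): min(34, 16, 50) = 16
Root (Maxine): max(32, -12, 16) = 32
Maxine picks the child with the highest value: B (value 32).

B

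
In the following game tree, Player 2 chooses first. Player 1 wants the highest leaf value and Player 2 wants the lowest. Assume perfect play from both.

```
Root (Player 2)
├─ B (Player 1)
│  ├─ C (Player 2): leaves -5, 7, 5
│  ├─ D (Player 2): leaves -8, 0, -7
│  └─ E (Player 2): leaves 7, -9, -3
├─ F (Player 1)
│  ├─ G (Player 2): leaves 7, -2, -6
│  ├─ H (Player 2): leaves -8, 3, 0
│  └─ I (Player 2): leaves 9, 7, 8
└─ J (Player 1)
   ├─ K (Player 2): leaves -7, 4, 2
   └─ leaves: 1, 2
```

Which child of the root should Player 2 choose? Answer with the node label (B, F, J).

C (Player 2): min(-5, 7, 5) = -5
D (Player 2): min(-8, 0, -7) = -8
E (Player 2): min(7, -9, -3) = -9
B (Player 1): max(-5, -8, -9) = -5
G (Player 2): min(7, -2, -6) = -6
H (Player 2): min(-8, 3, 0) = -8
I (Player 2): min(9, 7, 8) = 7
F (Player 1): max(-6, -8, 7) = 7
K (Player 2): min(-7, 4, 2) = -7
J (Player 1): max(-7, 1, 2) = 2
Root (Player 2): min(-5, 7, 2) = -5
Player 2 picks the child with the lowest value: B (value -5).

B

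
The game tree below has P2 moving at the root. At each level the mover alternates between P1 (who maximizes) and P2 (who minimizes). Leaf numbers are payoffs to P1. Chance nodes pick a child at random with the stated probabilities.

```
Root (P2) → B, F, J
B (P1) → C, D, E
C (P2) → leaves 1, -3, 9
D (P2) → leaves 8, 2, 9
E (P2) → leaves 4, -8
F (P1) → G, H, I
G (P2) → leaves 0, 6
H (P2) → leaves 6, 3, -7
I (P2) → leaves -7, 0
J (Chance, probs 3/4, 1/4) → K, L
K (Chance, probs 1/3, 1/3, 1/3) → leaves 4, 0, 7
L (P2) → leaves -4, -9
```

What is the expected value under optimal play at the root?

0

C (P2): min(1, -3, 9) = -3
D (P2): min(8, 2, 9) = 2
E (P2): min(4, -8) = -8
B (P1): max(-3, 2, -8) = 2
G (P2): min(0, 6) = 0
H (P2): min(6, 3, -7) = -7
I (P2): min(-7, 0) = -7
F (P1): max(0, -7, -7) = 0
K (Chance): 1/3·4 + 1/3·0 + 1/3·7 = 3.67
L (P2): min(-4, -9) = -9
J (Chance): 3/4·3.67 + 1/4·-9 = 0.5
Root (P2): min(2, 0, 0.5) = 0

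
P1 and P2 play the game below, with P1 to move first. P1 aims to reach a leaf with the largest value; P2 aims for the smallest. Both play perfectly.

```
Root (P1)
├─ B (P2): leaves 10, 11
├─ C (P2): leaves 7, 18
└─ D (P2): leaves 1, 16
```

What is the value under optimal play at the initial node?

10

B (P2): min(10, 11) = 10
C (P2): min(7, 18) = 7
D (P2): min(1, 16) = 1
Root (P1): max(10, 7, 1) = 10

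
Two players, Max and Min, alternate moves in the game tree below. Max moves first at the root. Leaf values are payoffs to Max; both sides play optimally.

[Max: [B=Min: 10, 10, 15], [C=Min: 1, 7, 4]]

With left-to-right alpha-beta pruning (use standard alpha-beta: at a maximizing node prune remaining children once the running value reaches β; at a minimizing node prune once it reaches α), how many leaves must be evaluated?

B [α=-∞,β=+∞]: v=10
C [α=10,β=+∞]: v=1 after child 1 ≤ α → α-cutoff, skip 2
Root [α=-∞,β=+∞]: v=10
Leaves evaluated: 4 of 6.

4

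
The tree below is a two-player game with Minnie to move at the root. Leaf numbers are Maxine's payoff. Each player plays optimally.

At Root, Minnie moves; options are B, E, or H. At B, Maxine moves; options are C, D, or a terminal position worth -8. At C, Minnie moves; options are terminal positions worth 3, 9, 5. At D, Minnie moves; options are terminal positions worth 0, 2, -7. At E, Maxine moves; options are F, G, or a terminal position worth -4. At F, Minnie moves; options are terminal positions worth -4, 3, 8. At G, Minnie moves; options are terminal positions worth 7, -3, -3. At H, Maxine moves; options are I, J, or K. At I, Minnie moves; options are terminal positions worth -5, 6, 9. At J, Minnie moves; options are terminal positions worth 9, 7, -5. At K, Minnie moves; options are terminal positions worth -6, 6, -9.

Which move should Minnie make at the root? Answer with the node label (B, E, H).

H

C (Minnie): min(3, 9, 5) = 3
D (Minnie): min(0, 2, -7) = -7
B (Maxine): max(3, -7, -8) = 3
F (Minnie): min(-4, 3, 8) = -4
G (Minnie): min(7, -3, -3) = -3
E (Maxine): max(-4, -3, -4) = -3
I (Minnie): min(-5, 6, 9) = -5
J (Minnie): min(9, 7, -5) = -5
K (Minnie): min(-6, 6, -9) = -9
H (Maxine): max(-5, -5, -9) = -5
Root (Minnie): min(3, -3, -5) = -5
Minnie picks the child with the lowest value: H (value -5).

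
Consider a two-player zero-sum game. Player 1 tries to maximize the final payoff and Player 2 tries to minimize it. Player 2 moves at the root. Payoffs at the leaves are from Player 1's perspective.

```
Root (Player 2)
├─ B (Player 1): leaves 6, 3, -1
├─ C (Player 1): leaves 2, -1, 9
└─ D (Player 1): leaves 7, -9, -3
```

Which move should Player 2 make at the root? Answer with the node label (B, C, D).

B

B (Player 1): max(6, 3, -1) = 6
C (Player 1): max(2, -1, 9) = 9
D (Player 1): max(7, -9, -3) = 7
Root (Player 2): min(6, 9, 7) = 6
Player 2 picks the child with the lowest value: B (value 6).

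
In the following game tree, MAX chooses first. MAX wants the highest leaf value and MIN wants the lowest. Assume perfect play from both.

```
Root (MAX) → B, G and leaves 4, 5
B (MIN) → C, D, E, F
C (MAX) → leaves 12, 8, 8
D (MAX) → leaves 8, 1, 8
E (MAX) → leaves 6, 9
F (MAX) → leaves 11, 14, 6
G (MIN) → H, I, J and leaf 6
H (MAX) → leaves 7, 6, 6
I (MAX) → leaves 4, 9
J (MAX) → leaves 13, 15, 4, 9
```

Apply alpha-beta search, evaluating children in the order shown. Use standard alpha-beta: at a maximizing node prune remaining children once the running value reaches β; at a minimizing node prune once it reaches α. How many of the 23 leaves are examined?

C [α=-∞,β=+∞]: v=12
D [α=-∞,β=12]: v=8
E [α=-∞,β=8]: v=9
F [α=-∞,β=8]: v=11 after child 1 ≥ β → β-cutoff, skip 2
B [α=-∞,β=+∞]: v=8
H [α=8,β=+∞]: v=7
G [α=8,β=+∞]: v=7 after child 1 ≤ α → α-cutoff, skip 3
Root [α=-∞,β=+∞]: v=8
Leaves evaluated: 14 of 23.

14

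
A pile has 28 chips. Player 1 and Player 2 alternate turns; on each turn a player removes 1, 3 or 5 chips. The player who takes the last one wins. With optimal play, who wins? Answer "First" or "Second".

Second

Mark each pile size as W (mover wins) or L (mover loses):
i:   0  1  2  3  4  5  6  7  8  9 10 11 12 13 14 15 16 17 18 19 20 21 22 23 24 25 26 27 28
     L  W  L  W  L  W  L  W  L  W  L  W  L  W  L  W  L  W  L  W  L  W  L  W  L  W  L  W  L
Position 28 is L, so the second player wins.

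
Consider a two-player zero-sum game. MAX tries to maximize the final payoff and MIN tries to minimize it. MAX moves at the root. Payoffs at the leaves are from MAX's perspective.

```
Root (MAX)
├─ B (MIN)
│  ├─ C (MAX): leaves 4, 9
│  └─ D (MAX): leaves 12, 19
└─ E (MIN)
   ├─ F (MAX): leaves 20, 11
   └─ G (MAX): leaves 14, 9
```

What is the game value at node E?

14

F: max(20, 11) = 20
G: max(14, 9) = 14
E: min(20, 14) = 14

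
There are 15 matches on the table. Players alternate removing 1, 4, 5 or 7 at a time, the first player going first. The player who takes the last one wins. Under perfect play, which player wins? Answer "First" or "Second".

W/L table (W = player to move can force a win):
i:   0  1  2  3  4  5  6  7  8  9 10 11 12 13 14 15
     L  W  L  W  W  W  W  W  L  W  L  W  W  W  W  W
Position 15 is W, so the first player wins.

First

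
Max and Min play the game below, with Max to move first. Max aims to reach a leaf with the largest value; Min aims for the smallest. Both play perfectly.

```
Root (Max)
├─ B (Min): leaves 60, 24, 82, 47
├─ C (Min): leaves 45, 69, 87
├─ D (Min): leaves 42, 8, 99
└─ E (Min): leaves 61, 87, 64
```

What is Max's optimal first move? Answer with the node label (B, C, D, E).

E

B (Min): min(60, 24, 82, 47) = 24
C (Min): min(45, 69, 87) = 45
D (Min): min(42, 8, 99) = 8
E (Min): min(61, 87, 64) = 61
Root (Max): max(24, 45, 8, 61) = 61
Max picks the child with the highest value: E (value 61).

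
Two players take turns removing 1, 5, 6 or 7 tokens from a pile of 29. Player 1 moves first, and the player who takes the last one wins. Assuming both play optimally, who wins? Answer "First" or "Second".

First

W/L table (W = player to move can force a win):
i:   0  1  2  3  4  5  6  7  8  9 10 11 12 13 14 15 16 17 18 19 20 21 22 23 24 25 26 27 28 29
     L  W  L  W  L  W  W  W  W  W  W  W  L  W  L  W  L  W  W  W  W  W  W  W  L  W  L  W  L  W
Position 29 is W, so the first player wins.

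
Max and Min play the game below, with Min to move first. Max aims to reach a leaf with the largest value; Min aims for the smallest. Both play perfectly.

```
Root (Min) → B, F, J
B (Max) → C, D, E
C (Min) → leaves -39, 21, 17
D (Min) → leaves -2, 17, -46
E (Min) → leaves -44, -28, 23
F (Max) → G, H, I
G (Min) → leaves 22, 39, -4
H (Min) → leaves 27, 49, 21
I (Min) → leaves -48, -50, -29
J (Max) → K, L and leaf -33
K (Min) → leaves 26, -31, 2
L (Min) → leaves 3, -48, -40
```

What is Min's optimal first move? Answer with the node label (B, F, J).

C (Min): min(-39, 21, 17) = -39
D (Min): min(-2, 17, -46) = -46
E (Min): min(-44, -28, 23) = -44
B (Max): max(-39, -46, -44) = -39
G (Min): min(22, 39, -4) = -4
H (Min): min(27, 49, 21) = 21
I (Min): min(-48, -50, -29) = -50
F (Max): max(-4, 21, -50) = 21
K (Min): min(26, -31, 2) = -31
L (Min): min(3, -48, -40) = -48
J (Max): max(-31, -48, -33) = -31
Root (Min): min(-39, 21, -31) = -39
Min picks the child with the lowest value: B (value -39).

B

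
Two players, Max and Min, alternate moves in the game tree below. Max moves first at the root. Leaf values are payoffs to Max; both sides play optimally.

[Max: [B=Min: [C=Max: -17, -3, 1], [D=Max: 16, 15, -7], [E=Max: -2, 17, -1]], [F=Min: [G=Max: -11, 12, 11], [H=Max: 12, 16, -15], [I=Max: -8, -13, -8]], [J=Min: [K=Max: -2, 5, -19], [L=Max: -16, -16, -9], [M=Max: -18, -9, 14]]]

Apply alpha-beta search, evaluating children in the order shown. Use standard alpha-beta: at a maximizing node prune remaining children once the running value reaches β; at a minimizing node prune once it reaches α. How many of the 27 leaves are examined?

C [α=-∞,β=+∞]: v=1
D [α=-∞,β=1]: v=16 after child 1 ≥ β → β-cutoff, skip 2
E [α=-∞,β=1]: v=17 after child 2 ≥ β → β-cutoff, skip 1
B [α=-∞,β=+∞]: v=1
G [α=1,β=+∞]: v=12
H [α=1,β=12]: v=12 after child 1 ≥ β → β-cutoff, skip 2
I [α=1,β=12]: v=-8
F [α=1,β=+∞]: v=-8
K [α=1,β=+∞]: v=5
L [α=1,β=5]: v=-9
J [α=1,β=+∞]: v=-9 after child 2 ≤ α → α-cutoff, skip 1
Root [α=-∞,β=+∞]: v=1
Leaves evaluated: 19 of 27.

19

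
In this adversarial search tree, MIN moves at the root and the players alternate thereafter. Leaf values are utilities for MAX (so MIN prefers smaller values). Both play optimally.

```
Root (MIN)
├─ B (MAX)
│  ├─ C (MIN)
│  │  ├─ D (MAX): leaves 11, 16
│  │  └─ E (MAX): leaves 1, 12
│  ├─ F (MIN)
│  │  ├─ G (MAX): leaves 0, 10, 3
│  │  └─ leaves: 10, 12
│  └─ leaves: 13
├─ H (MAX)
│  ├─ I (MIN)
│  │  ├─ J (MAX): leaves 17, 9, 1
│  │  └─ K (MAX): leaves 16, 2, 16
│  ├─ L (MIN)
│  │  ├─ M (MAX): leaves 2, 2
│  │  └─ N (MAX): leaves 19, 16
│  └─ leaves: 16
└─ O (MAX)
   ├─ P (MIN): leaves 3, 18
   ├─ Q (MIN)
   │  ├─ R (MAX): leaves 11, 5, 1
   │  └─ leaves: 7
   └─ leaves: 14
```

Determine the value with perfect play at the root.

D (MAX): max(11, 16) = 16
E (MAX): max(1, 12) = 12
C (MIN): min(16, 12) = 12
G (MAX): max(0, 10, 3) = 10
F (MIN): min(10, 10, 12) = 10
B (MAX): max(12, 10, 13) = 13
J (MAX): max(17, 9, 1) = 17
K (MAX): max(16, 2, 16) = 16
I (MIN): min(17, 16) = 16
M (MAX): max(2, 2) = 2
N (MAX): max(19, 16) = 19
L (MIN): min(2, 19) = 2
H (MAX): max(16, 2, 16) = 16
P (MIN): min(3, 18) = 3
R (MAX): max(11, 5, 1) = 11
Q (MIN): min(11, 7) = 7
O (MAX): max(3, 7, 14) = 14
Root (MIN): min(13, 16, 14) = 13

13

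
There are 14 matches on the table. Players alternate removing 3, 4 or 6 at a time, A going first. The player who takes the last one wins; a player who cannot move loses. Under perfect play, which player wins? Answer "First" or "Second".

Positions where the player to move wins (W) vs loses (L):
i:   0  1  2  3  4  5  6  7  8  9 10 11 12 13 14
     L  L  L  W  W  W  W  W  W  L  L  L  W  W  W
Position 14 is W, so the first player wins.

First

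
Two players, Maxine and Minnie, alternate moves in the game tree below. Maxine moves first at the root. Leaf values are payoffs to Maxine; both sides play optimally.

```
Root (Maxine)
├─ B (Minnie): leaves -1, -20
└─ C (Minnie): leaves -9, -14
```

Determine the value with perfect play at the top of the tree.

B (Minnie): min(-1, -20) = -20
C (Minnie): min(-9, -14) = -14
Root (Maxine): max(-20, -14) = -14

-14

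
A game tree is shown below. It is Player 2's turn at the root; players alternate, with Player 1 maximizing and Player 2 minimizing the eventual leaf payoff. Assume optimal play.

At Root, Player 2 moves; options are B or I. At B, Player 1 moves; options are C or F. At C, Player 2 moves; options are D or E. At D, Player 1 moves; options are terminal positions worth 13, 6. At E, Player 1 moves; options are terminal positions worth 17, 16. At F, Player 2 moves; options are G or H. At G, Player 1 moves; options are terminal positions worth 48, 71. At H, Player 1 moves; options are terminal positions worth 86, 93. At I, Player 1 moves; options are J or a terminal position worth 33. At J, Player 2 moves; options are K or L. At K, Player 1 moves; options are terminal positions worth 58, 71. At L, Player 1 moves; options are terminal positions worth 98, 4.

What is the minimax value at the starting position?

71

D (Player 1): max(13, 6) = 13
E (Player 1): max(17, 16) = 17
C (Player 2): min(13, 17) = 13
G (Player 1): max(48, 71) = 71
H (Player 1): max(86, 93) = 93
F (Player 2): min(71, 93) = 71
B (Player 1): max(13, 71) = 71
K (Player 1): max(58, 71) = 71
L (Player 1): max(98, 4) = 98
J (Player 2): min(71, 98) = 71
I (Player 1): max(71, 33) = 71
Root (Player 2): min(71, 71) = 71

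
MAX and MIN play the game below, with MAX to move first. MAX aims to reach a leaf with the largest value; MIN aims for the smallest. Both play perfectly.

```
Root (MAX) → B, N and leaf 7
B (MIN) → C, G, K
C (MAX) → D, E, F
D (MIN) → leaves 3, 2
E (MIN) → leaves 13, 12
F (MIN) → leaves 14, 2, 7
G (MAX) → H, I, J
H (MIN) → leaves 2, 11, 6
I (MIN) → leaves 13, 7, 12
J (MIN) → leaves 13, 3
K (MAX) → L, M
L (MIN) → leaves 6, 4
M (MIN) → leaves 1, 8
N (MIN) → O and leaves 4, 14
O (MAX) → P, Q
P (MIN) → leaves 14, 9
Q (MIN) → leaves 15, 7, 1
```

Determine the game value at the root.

7

D (MIN): min(3, 2) = 2
E (MIN): min(13, 12) = 12
F (MIN): min(14, 2, 7) = 2
C (MAX): max(2, 12, 2) = 12
H (MIN): min(2, 11, 6) = 2
I (MIN): min(13, 7, 12) = 7
J (MIN): min(13, 3) = 3
G (MAX): max(2, 7, 3) = 7
L (MIN): min(6, 4) = 4
M (MIN): min(1, 8) = 1
K (MAX): max(4, 1) = 4
B (MIN): min(12, 7, 4) = 4
P (MIN): min(14, 9) = 9
Q (MIN): min(15, 7, 1) = 1
O (MAX): max(9, 1) = 9
N (MIN): min(9, 4, 14) = 4
Root (MAX): max(4, 4, 7) = 7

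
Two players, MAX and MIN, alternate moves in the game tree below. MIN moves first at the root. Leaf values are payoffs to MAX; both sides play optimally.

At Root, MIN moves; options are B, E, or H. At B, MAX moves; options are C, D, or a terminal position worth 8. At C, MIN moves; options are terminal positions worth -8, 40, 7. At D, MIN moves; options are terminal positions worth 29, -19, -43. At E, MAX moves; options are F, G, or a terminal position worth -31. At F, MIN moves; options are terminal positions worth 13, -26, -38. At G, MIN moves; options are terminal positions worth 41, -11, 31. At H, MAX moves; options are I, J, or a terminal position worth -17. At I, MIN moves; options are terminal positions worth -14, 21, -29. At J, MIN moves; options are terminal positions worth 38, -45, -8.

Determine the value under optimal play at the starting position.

C (MIN): min(-8, 40, 7) = -8
D (MIN): min(29, -19, -43) = -43
B (MAX): max(-8, -43, 8) = 8
F (MIN): min(13, -26, -38) = -38
G (MIN): min(41, -11, 31) = -11
E (MAX): max(-38, -11, -31) = -11
I (MIN): min(-14, 21, -29) = -29
J (MIN): min(38, -45, -8) = -45
H (MAX): max(-29, -45, -17) = -17
Root (MIN): min(8, -11, -17) = -17

-17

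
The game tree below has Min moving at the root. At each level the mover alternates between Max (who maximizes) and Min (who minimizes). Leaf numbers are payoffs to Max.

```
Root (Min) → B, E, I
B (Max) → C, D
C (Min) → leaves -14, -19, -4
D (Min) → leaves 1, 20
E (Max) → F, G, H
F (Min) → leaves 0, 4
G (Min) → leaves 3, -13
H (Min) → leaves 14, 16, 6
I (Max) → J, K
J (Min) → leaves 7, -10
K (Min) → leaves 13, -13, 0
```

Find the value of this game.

C (Min): min(-14, -19, -4) = -19
D (Min): min(1, 20) = 1
B (Max): max(-19, 1) = 1
F (Min): min(0, 4) = 0
G (Min): min(3, -13) = -13
H (Min): min(14, 16, 6) = 6
E (Max): max(0, -13, 6) = 6
J (Min): min(7, -10) = -10
K (Min): min(13, -13, 0) = -13
I (Max): max(-10, -13) = -10
Root (Min): min(1, 6, -10) = -10

-10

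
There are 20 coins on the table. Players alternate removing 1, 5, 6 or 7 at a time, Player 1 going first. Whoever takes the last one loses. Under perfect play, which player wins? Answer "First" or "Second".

First

Positions where the player to move wins (W) vs loses (L):
i:   0  1  2  3  4  5  6  7  8  9 10 11 12 13 14 15 16 17 18 19 20
     W  L  W  L  W  L  W  W  W  W  W  W  W  L  W  L  W  L  W  W  W
Position 20 is W, so the first player wins.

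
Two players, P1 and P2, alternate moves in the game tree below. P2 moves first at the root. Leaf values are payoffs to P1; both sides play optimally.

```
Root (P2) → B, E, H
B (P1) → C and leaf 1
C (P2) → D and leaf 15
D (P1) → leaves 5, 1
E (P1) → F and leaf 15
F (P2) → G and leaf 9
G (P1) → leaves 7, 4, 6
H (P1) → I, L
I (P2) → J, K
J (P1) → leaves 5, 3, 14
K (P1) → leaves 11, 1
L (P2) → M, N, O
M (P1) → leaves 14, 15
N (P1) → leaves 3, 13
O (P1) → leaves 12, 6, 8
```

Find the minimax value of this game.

5

D (P1): max(5, 1) = 5
C (P2): min(5, 15) = 5
B (P1): max(5, 1) = 5
G (P1): max(7, 4, 6) = 7
F (P2): min(7, 9) = 7
E (P1): max(7, 15) = 15
J (P1): max(5, 3, 14) = 14
K (P1): max(11, 1) = 11
I (P2): min(14, 11) = 11
M (P1): max(14, 15) = 15
N (P1): max(3, 13) = 13
O (P1): max(12, 6, 8) = 12
L (P2): min(15, 13, 12) = 12
H (P1): max(11, 12) = 12
Root (P2): min(5, 15, 12) = 5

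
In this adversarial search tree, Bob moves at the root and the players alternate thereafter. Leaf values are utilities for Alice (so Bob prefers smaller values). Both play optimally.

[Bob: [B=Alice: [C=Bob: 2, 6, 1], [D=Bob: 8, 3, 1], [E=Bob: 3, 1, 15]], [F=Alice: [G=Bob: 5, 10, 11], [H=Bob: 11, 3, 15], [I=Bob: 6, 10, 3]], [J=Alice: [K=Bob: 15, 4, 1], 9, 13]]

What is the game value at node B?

1

C: min(2, 6, 1) = 1
D: min(8, 3, 1) = 1
E: min(3, 1, 15) = 1
B: max(1, 1, 1) = 1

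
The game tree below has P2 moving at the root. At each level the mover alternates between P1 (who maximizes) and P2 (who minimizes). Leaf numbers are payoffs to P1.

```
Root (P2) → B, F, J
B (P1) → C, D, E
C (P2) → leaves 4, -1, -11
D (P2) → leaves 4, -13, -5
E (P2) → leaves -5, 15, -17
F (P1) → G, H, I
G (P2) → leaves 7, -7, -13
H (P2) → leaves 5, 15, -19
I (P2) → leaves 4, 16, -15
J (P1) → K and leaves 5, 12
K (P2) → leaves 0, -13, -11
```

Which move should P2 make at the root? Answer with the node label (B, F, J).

C (P2): min(4, -1, -11) = -11
D (P2): min(4, -13, -5) = -13
E (P2): min(-5, 15, -17) = -17
B (P1): max(-11, -13, -17) = -11
G (P2): min(7, -7, -13) = -13
H (P2): min(5, 15, -19) = -19
I (P2): min(4, 16, -15) = -15
F (P1): max(-13, -19, -15) = -13
K (P2): min(0, -13, -11) = -13
J (P1): max(-13, 5, 12) = 12
Root (P2): min(-11, -13, 12) = -13
P2 picks the child with the lowest value: F (value -13).

F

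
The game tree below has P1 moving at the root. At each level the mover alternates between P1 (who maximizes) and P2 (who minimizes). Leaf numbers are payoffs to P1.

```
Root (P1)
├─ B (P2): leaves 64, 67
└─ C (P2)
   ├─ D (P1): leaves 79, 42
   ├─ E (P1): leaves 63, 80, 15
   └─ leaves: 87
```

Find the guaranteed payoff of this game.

B (P2): min(64, 67) = 64
D (P1): max(79, 42) = 79
E (P1): max(63, 80, 15) = 80
C (P2): min(79, 80, 87) = 79
Root (P1): max(64, 79) = 79

79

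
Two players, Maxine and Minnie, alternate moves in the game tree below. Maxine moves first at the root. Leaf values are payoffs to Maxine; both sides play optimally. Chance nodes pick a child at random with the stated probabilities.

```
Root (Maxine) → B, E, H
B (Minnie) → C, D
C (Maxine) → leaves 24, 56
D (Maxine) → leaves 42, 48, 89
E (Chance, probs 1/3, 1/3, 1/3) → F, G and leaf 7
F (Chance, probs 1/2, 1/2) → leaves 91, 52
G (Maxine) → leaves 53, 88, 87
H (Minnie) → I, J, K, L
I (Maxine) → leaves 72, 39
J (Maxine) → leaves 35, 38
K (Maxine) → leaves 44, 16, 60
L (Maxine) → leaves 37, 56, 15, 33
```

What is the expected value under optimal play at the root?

56

C (Maxine): max(24, 56) = 56
D (Maxine): max(42, 48, 89) = 89
B (Minnie): min(56, 89) = 56
F (Chance): 1/2·91 + 1/2·52 = 71.5
G (Maxine): max(53, 88, 87) = 88
E (Chance): 1/3·71.5 + 1/3·88 + 1/3·7 = 55.5
I (Maxine): max(72, 39) = 72
J (Maxine): max(35, 38) = 38
K (Maxine): max(44, 16, 60) = 60
L (Maxine): max(37, 56, 15, 33) = 56
H (Minnie): min(72, 38, 60, 56) = 38
Root (Maxine): max(56, 55.5, 38) = 56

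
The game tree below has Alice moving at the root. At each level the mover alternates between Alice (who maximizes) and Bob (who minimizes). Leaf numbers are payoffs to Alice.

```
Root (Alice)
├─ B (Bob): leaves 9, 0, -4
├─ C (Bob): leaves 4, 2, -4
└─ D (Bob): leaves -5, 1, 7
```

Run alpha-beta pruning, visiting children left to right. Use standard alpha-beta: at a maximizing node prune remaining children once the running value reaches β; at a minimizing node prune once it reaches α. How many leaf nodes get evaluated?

7

B [α=-∞,β=+∞]: v=-4
C [α=-4,β=+∞]: v=-4
D [α=-4,β=+∞]: v=-5 after child 1 ≤ α → α-cutoff, skip 2
Root [α=-∞,β=+∞]: v=-4
Leaves evaluated: 7 of 9.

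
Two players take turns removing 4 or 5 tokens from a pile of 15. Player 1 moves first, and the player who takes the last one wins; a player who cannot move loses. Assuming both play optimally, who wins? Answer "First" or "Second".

i:   0  1  2  3  4  5  6  7  8  9 10 11 12 13 14 15
     L  L  L  L  W  W  W  W  W  L  L  L  L  W  W  W
Position 15 is W, so the first player wins.

First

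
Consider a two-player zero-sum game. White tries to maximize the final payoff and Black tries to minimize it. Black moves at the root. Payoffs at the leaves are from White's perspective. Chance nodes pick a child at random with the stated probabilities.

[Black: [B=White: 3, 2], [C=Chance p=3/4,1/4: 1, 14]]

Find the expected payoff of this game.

B (White): max(3, 2) = 3
C (Chance): 3/4·1 + 1/4·14 = 4.25
Root (Black): min(3, 4.25) = 3

3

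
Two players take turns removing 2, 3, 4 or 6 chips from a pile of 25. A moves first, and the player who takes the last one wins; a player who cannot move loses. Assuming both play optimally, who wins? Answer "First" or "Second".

Second

Mark each pile size as W (mover wins) or L (mover loses):
i:   0  1  2  3  4  5  6  7  8  9 10 11 12 13 14 15 16 17 18 19 20 21 22 23 24 25
     L  L  W  W  W  W  W  W  L  L  W  W  W  W  W  W  L  L  W  W  W  W  W  W  L  L
Position 25 is L, so the second player wins.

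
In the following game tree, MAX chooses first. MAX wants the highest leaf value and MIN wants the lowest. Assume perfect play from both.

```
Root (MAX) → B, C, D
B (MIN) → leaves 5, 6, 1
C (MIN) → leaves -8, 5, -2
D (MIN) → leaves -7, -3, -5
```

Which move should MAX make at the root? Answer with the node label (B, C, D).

B (MIN): min(5, 6, 1) = 1
C (MIN): min(-8, 5, -2) = -8
D (MIN): min(-7, -3, -5) = -7
Root (MAX): max(1, -8, -7) = 1
MAX picks the child with the highest value: B (value 1).

B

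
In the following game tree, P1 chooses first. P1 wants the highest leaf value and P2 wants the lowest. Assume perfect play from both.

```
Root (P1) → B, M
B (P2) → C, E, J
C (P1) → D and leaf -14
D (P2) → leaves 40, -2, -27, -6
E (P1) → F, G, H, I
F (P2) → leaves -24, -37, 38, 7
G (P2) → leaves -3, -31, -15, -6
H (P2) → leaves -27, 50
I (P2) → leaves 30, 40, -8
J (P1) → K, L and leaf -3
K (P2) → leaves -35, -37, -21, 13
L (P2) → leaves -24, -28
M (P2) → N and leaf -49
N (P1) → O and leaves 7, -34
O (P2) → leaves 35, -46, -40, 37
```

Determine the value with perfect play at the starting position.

D (P2): min(40, -2, -27, -6) = -27
C (P1): max(-27, -14) = -14
F (P2): min(-24, -37, 38, 7) = -37
G (P2): min(-3, -31, -15, -6) = -31
H (P2): min(-27, 50) = -27
I (P2): min(30, 40, -8) = -8
E (P1): max(-37, -31, -27, -8) = -8
K (P2): min(-35, -37, -21, 13) = -37
L (P2): min(-24, -28) = -28
J (P1): max(-37, -28, -3) = -3
B (P2): min(-14, -8, -3) = -14
O (P2): min(35, -46, -40, 37) = -46
N (P1): max(-46, 7, -34) = 7
M (P2): min(7, -49) = -49
Root (P1): max(-14, -49) = -14

-14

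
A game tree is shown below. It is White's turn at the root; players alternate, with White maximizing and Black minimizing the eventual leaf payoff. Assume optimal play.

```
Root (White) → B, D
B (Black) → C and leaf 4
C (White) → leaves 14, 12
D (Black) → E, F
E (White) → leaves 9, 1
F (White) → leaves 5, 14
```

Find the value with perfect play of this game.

9

C (White): max(14, 12) = 14
B (Black): min(14, 4) = 4
E (White): max(9, 1) = 9
F (White): max(5, 14) = 14
D (Black): min(9, 14) = 9
Root (White): max(4, 9) = 9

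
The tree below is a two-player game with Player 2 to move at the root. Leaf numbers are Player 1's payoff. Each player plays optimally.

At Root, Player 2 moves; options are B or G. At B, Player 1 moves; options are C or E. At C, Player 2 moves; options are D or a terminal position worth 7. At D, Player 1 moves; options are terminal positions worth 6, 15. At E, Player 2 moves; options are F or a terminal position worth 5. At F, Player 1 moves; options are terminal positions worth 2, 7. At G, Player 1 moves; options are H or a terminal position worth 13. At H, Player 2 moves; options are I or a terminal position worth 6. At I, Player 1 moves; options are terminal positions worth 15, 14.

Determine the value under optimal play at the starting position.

7

D (Player 1): max(6, 15) = 15
C (Player 2): min(15, 7) = 7
F (Player 1): max(2, 7) = 7
E (Player 2): min(7, 5) = 5
B (Player 1): max(7, 5) = 7
I (Player 1): max(15, 14) = 15
H (Player 2): min(15, 6) = 6
G (Player 1): max(6, 13) = 13
Root (Player 2): min(7, 13) = 7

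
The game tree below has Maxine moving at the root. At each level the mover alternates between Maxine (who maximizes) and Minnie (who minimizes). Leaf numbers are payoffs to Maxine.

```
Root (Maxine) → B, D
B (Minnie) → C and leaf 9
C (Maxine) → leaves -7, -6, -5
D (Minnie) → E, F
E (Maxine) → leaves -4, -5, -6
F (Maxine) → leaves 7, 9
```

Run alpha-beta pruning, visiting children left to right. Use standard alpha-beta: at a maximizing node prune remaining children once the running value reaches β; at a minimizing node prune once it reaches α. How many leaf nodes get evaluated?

C [α=-∞,β=+∞]: v=-5
B [α=-∞,β=+∞]: v=-5
E [α=-5,β=+∞]: v=-4
F [α=-5,β=-4]: v=7 after child 1 ≥ β → β-cutoff, skip 1
D [α=-5,β=+∞]: v=-4
Root [α=-∞,β=+∞]: v=-4
Leaves evaluated: 8 of 9.

8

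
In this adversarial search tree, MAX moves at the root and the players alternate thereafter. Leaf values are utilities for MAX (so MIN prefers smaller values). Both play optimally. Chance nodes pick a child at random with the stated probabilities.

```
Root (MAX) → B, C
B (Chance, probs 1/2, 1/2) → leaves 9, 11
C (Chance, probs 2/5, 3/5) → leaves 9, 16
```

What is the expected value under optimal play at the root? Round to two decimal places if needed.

B (Chance): 1/2·9 + 1/2·11 = 10
C (Chance): 2/5·9 + 3/5·16 = 13.2
Root (MAX): max(10, 13.2) = 13.2

13.2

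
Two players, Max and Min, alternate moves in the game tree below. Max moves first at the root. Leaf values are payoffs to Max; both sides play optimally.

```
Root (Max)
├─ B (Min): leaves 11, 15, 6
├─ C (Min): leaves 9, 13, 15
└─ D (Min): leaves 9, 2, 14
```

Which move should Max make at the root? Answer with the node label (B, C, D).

B (Min): min(11, 15, 6) = 6
C (Min): min(9, 13, 15) = 9
D (Min): min(9, 2, 14) = 2
Root (Max): max(6, 9, 2) = 9
Max picks the child with the highest value: C (value 9).

C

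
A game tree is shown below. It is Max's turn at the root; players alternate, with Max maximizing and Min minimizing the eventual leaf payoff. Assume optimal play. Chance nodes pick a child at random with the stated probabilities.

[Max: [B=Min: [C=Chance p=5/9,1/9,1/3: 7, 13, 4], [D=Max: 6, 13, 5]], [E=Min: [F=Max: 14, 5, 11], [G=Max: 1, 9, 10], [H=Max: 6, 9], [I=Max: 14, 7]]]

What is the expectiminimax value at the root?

C (Chance): 5/9·7 + 1/9·13 + 1/3·4 = 6.67
D (Max): max(6, 13, 5) = 13
B (Min): min(6.67, 13) = 6.67
F (Max): max(14, 5, 11) = 14
G (Max): max(1, 9, 10) = 10
H (Max): max(6, 9) = 9
I (Max): max(14, 7) = 14
E (Min): min(14, 10, 9, 14) = 9
Root (Max): max(6.67, 9) = 9

9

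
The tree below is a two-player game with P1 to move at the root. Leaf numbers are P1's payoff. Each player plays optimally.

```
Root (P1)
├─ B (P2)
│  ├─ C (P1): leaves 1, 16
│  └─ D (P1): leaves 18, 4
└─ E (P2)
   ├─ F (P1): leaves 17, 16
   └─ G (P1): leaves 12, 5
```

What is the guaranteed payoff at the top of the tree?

C (P1): max(1, 16) = 16
D (P1): max(18, 4) = 18
B (P2): min(16, 18) = 16
F (P1): max(17, 16) = 17
G (P1): max(12, 5) = 12
E (P2): min(17, 12) = 12
Root (P1): max(16, 12) = 16

16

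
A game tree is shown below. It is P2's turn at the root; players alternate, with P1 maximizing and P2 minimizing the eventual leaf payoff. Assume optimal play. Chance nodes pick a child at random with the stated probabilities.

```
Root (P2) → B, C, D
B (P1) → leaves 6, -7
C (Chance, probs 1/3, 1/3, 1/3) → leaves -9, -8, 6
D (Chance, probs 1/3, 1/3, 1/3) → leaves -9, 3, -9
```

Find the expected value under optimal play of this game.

B (P1): max(6, -7) = 6
C (Chance): 1/3·-9 + 1/3·-8 + 1/3·6 = -3.67
D (Chance): 1/3·-9 + 1/3·3 + 1/3·-9 = -5
Root (P2): min(6, -3.67, -5) = -5

-5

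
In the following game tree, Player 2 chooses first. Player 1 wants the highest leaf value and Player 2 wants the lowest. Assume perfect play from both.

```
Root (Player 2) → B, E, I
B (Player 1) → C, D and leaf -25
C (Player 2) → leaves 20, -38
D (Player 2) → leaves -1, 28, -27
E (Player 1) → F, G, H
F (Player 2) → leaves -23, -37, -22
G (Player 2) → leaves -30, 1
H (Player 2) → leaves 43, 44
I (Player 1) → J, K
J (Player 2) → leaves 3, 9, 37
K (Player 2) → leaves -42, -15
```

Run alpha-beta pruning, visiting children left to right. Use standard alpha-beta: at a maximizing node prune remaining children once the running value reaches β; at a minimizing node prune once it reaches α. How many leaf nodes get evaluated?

C [α=-∞,β=+∞]: v=-38
D [α=-38,β=+∞]: v=-27
B [α=-∞,β=+∞]: v=-25
F [α=-∞,β=-25]: v=-37
G [α=-37,β=-25]: v=-30
H [α=-30,β=-25]: v=43
E [α=-∞,β=-25]: v=43
J [α=-∞,β=-25]: v=3
I [α=-∞,β=-25]: v=3 after child 1 ≥ β → β-cutoff, skip 1
Root [α=-∞,β=+∞]: v=-25
Leaves evaluated: 16 of 18.

16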